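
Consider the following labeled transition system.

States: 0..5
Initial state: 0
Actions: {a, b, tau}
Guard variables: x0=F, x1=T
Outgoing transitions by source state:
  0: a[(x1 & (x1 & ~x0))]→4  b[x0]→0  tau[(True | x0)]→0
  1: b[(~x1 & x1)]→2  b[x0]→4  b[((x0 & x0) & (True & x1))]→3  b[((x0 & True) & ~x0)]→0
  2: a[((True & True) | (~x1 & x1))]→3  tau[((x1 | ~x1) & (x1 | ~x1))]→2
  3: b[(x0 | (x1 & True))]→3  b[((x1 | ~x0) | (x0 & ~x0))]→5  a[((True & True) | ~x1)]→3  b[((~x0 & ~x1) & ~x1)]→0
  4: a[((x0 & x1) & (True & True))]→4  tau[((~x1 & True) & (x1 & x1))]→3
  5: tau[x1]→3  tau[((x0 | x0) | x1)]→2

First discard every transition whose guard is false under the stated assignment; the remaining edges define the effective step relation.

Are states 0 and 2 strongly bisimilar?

Answer: NOT BISIMILAR

Trace:
Compute ~ classes (split until stable):
  round 0: {{0,1,2,3,4,5}}
  round 1: {{0,2},{1,4},{3},{5}}
  round 2: {{0},{1,4},{2},{3},{5}}
stable after 3 split(s): 5 block(s)
class of 0: {0}; class of 2: {2}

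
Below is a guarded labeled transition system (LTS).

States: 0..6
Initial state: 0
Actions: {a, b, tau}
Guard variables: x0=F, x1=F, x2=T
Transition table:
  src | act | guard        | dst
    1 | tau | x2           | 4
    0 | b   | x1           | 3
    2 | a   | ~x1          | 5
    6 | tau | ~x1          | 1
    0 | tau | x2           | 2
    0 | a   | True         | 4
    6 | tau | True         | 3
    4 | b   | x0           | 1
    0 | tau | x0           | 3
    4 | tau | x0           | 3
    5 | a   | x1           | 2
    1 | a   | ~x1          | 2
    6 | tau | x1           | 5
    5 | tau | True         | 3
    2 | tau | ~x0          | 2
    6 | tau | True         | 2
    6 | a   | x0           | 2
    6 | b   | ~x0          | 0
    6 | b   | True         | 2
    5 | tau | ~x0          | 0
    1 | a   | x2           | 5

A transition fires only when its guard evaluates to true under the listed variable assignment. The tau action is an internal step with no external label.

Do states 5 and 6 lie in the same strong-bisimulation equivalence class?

Bisimulation quotient by refinement:
  round 0: {{0,1,2,3,4,5,6}}
  round 1: {{0,1,2},{3,4},{5},{6}}
  round 2: {{0},{1},{2},{3,4},{5},{6}}
Fixed point at round 3; 6 class(es).
class of 5: {5}; class of 6: {6}

Answer: NOT BISIMILAR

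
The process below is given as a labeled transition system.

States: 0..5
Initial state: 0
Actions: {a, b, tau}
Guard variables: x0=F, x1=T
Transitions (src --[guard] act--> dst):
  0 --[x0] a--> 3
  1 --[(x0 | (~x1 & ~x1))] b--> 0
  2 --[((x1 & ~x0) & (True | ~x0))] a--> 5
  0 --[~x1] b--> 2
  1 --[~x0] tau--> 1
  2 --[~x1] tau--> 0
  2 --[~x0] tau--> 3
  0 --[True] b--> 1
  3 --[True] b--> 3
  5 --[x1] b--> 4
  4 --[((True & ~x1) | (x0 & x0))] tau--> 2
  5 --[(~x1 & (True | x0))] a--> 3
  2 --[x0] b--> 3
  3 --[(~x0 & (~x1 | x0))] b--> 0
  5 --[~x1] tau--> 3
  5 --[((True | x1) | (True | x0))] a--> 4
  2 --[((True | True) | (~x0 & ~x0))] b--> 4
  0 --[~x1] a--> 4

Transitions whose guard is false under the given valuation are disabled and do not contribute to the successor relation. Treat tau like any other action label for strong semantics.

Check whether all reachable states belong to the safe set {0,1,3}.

Safe = {0,1,3}
Reach set: {0,1}
  0: ✓
  1: ✓

Answer: INVARIANT HOLDS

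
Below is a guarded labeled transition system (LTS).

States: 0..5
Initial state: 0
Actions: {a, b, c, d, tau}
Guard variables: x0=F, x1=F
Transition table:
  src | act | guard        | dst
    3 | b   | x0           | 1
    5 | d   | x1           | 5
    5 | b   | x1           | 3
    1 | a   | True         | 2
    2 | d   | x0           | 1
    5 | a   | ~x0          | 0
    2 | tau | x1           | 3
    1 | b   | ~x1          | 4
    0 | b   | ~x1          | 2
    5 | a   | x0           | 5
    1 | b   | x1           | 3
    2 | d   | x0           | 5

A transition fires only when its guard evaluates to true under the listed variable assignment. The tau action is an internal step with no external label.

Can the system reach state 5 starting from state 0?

After dropping false guards: 4 live edges.
depth 0: {0}
depth 1: {2}  cumulative {0,2}
Reach set: {0,2}

Answer: UNREACHABLE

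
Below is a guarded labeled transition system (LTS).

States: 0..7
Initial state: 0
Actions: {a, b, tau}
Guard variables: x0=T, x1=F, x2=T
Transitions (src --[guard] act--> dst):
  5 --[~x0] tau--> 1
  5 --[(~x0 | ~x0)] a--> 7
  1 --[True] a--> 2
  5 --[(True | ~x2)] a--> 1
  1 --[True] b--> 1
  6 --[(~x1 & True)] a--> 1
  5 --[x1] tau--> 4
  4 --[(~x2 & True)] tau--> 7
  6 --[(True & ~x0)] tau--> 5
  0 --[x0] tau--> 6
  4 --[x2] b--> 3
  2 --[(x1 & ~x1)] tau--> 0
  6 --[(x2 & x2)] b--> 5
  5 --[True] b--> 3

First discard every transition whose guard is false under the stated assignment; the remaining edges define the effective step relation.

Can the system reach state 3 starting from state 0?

Answer: REACHABLE

Working:
Guard filter leaves 8 enabled edge(s).
depth 0: {0}
depth 1: {6}  cumulative {0,6}
depth 2: {1,5}  cumulative {0,1,5,6}
depth 3: {2,3}  cumulative {0,1,2,3,5,6}
Reach set: {0,1,2,3,5,6}
Path to 3: tau·b·b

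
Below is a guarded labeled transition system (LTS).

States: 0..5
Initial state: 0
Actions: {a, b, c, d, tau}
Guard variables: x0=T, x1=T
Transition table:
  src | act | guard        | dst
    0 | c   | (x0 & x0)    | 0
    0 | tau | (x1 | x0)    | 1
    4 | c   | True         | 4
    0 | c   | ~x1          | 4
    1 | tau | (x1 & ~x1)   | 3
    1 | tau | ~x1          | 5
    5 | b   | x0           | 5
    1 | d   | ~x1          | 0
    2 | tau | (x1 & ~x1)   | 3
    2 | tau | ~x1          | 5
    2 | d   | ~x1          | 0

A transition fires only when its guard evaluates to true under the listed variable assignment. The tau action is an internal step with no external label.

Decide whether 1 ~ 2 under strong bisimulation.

Answer: BISIMILAR

Analysis:
Refine partition for ~:
  P[0] = {{0,1,2,3,4,5}}
  P[1] = {{0},{1,2,3},{4},{5}}
Fixed point at round 2; 4 class(es).
1∈{1,2,3}, 2∈{1,2,3}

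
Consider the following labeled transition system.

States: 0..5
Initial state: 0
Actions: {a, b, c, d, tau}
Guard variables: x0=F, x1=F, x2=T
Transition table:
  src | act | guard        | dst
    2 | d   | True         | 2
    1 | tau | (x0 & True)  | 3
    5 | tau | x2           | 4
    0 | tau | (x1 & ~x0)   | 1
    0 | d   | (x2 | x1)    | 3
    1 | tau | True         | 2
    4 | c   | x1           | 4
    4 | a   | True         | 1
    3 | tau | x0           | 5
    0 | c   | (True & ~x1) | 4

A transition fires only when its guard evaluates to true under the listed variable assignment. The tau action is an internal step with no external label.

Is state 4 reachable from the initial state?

6 transition(s) survive guard evaluation.
depth 0: {0}
depth 1: {3,4}  total {0,3,4}
depth 2: {1}  total {0,1,3,4}
depth 3: {2}  total {0,1,2,3,4}
Reachable = {0,1,2,3,4}
trace reaching 4: c

Answer: REACHABLE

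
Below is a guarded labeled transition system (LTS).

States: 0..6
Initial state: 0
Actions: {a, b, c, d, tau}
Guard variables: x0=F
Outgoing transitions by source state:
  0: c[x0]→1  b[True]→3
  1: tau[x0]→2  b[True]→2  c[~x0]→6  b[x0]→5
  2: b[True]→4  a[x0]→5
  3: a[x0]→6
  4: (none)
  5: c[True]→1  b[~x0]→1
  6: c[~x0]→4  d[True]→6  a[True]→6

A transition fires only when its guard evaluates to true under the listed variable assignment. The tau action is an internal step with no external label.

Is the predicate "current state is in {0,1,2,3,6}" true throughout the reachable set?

Allowed set {0,1,2,3,6}
Reachable = {0,3}
  0: ok
  3: ok

Answer: INVARIANT HOLDS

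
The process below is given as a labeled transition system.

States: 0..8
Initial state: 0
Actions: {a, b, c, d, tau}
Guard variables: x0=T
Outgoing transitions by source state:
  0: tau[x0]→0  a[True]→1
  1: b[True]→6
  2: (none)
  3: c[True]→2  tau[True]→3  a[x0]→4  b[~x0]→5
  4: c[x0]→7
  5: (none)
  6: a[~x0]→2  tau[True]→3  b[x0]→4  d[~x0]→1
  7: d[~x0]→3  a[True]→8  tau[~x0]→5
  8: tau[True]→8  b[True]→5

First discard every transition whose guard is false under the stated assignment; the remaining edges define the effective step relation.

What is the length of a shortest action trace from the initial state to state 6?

BFS to 6:
  L0 = {0}
  L1 = {1}
  L2 = {6}
depth(6)=2, e.g. a·b

Answer: 2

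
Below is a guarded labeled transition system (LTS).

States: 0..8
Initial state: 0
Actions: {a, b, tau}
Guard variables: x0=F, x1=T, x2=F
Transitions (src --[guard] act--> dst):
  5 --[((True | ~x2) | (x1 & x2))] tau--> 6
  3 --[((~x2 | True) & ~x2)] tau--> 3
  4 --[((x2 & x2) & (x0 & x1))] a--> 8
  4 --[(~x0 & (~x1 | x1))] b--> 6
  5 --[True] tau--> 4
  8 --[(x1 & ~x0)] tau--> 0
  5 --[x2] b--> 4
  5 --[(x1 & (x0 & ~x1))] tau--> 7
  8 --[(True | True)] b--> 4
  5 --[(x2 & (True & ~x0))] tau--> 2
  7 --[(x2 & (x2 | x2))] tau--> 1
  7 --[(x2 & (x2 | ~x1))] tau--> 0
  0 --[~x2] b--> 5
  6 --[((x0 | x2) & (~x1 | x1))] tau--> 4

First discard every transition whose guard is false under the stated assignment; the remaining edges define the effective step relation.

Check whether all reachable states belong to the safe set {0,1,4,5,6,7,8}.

Answer: INVARIANT HOLDS

Analysis:
Inv-set: {0,1,4,5,6,7,8}
Reach set: {0,4,5,6}
  0: ok
  4: ok
  5: ok
  6: ok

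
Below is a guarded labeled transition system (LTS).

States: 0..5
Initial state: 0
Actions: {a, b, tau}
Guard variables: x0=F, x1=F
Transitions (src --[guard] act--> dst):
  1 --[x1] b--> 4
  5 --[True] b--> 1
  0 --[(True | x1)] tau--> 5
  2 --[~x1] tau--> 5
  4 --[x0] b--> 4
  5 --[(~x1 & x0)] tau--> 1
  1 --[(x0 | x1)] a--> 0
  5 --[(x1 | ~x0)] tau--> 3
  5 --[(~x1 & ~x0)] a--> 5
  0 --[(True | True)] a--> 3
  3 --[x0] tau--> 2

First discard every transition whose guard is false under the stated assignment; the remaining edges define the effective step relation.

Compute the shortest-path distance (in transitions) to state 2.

Answer: UNREACHABLE

Trace:
BFS to 2:
  L0 = {0}
  L1 = {3,5}
  L2 = {1}
2 never appears.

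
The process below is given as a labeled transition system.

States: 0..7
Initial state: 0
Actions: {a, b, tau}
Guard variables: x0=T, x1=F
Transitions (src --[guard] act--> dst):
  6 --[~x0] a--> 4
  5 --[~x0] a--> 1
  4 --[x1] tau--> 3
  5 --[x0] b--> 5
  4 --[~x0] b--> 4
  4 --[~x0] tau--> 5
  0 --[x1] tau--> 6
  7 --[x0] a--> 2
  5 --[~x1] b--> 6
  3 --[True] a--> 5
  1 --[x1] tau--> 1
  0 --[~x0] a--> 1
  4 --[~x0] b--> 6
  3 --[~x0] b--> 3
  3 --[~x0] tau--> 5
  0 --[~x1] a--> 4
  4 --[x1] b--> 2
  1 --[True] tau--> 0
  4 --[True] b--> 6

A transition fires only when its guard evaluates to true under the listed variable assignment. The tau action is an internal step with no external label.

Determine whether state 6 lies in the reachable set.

7 transition(s) survive guard evaluation.
L0 = {0}
L1 = {4}  now seen {0,4}
L2 = {6}  now seen {0,4,6}
Reachable = {0,4,6}
Path to 6: a·b

Answer: REACHABLE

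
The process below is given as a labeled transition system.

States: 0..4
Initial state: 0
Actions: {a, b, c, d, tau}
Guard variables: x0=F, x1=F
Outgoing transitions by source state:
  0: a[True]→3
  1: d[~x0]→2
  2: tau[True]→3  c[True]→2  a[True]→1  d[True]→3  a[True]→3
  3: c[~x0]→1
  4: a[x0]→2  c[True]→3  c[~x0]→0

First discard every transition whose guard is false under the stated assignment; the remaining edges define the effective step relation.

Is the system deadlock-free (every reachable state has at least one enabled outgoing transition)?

Reach set: {0,1,2,3}
  0: a→3  [1 exit(s)]
  1: d→2  [1 exit(s)]
  2: a→1  a→3  c→2  d→3  tau→3  [5 exit(s)]
  3: c→1  [1 exit(s)]

Answer: DEADLOCK-FREE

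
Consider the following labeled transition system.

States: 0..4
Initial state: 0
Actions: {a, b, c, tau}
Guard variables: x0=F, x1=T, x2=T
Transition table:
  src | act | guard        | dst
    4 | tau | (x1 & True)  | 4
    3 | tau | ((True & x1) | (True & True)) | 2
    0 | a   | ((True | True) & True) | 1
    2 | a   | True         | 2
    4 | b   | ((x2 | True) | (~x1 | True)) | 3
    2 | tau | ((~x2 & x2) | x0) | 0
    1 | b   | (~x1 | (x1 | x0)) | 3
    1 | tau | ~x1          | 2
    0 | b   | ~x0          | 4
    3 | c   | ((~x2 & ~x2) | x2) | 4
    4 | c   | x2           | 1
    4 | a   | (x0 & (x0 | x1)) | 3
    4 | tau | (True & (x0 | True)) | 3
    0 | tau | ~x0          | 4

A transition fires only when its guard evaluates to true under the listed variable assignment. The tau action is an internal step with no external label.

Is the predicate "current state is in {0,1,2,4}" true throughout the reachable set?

Answer: INVARIANT VIOLATED at state 3

Analysis:
Inv-set: {0,1,2,4}
Reach set: {0,1,2,3,4}
  0: ✓
  1: ✓
  2: ✓
  3: ✗ unsafe
  4: ✓
reach 3 via a·b — violates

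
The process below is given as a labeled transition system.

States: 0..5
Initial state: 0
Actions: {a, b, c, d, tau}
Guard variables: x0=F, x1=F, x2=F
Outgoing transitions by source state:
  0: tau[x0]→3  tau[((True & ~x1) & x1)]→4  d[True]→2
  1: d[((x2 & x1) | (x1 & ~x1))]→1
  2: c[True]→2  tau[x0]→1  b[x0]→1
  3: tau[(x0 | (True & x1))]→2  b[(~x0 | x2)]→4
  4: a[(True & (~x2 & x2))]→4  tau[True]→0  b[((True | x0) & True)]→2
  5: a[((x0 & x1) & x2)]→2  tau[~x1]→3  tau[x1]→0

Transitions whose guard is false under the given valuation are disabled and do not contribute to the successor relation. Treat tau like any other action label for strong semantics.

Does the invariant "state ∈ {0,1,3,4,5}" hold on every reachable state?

Safe = {0,1,3,4,5}
Reachable = {0,2}
  0: safe
  2: ✗ unsafe
witness against invariant: d → 2

Answer: INVARIANT VIOLATED at state 2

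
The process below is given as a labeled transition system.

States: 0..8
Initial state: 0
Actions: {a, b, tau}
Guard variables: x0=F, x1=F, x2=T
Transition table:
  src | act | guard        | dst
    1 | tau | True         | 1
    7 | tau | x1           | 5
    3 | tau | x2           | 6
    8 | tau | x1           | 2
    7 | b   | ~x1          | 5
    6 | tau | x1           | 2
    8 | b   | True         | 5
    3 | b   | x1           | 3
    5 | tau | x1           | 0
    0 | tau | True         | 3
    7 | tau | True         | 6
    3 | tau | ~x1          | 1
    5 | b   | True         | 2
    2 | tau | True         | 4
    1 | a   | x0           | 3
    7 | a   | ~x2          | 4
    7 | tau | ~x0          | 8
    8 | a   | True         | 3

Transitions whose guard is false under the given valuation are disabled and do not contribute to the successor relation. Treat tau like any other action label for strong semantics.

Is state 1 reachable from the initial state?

11 transition(s) survive guard evaluation.
Layer 0: {0}
Layer 1: {3}  cumulative {0,3}
Layer 2: {1,6}  cumulative {0,1,3,6}
Reach set: {0,1,3,6}
Path to 1: tau·tau

Answer: REACHABLE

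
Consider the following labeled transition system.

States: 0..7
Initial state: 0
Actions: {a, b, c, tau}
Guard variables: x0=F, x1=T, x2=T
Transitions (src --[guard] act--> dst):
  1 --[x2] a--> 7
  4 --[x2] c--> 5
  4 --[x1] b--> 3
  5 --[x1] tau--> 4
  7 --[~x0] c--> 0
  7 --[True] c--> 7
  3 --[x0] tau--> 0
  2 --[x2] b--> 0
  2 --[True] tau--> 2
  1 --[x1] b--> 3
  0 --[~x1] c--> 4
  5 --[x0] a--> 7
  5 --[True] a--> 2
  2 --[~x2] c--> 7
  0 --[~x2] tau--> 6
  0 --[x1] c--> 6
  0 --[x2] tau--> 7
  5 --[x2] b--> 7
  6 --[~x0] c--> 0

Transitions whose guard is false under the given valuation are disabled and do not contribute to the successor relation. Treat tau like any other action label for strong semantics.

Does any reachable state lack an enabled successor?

Answer: DEADLOCK-FREE

Trace:
R = {0,6,7}
  0: c→6  tau→7  [2 out]
  6: c→0  [1 out]
  7: c→0  c→7  [2 out]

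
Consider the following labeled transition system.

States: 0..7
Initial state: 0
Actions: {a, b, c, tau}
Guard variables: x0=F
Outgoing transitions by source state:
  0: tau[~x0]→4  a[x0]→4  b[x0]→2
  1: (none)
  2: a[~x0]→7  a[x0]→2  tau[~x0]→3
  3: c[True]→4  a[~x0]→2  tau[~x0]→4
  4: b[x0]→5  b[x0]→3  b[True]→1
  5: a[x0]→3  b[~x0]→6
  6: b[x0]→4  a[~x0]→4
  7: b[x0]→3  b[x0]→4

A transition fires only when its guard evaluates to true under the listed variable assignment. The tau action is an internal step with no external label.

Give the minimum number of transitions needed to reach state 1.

Layered search for 1:
  depth 0: {0}
  depth 1: {4}
  depth 2: {1}
1 enters at depth 2; path tau·b

Answer: 2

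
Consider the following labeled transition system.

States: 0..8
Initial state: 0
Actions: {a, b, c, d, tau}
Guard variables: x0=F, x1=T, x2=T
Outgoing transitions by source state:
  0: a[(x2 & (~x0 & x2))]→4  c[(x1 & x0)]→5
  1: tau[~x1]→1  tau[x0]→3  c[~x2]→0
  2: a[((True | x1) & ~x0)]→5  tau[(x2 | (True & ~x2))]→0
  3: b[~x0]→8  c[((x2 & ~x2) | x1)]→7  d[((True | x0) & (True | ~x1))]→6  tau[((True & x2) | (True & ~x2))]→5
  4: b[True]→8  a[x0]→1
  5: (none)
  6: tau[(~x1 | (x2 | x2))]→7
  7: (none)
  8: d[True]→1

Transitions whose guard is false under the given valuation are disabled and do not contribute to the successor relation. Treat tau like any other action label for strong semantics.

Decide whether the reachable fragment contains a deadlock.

Answer: DEADLOCK at state 1

Working:
R = {0,1,4,8}
  0: a→4  [deg 1]
  1: ∅  [STUCK]
  4: b→8  [deg 1]
  8: d→1  [deg 1]
Path to 1: a·b·d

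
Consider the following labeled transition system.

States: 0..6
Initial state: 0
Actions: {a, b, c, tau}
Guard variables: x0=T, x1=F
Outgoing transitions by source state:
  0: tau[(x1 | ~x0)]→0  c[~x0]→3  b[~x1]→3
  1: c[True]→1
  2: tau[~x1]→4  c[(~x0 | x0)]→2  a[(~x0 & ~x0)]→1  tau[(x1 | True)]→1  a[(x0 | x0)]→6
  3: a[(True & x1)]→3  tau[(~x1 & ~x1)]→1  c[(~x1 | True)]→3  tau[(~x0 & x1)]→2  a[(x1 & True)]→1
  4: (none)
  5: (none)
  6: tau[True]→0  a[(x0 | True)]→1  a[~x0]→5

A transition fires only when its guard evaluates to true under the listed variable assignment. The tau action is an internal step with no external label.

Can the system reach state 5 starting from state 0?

Answer: UNREACHABLE

Trace:
10 transition(s) survive guard evaluation.
depth 0: {0}
depth 1: {3}  total {0,3}
depth 2: {1}  total {0,1,3}
Reach set: {0,1,3}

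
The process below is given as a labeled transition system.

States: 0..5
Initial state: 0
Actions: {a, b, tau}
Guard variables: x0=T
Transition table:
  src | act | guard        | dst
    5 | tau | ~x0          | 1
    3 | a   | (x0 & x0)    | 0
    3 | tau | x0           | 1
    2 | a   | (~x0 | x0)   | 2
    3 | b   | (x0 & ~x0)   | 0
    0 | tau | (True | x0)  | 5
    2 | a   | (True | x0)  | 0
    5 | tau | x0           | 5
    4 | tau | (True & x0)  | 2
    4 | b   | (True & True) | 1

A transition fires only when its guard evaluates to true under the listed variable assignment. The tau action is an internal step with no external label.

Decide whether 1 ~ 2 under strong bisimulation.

Compute ~ classes (split until stable):
  π0 = {{0,1,2,3,4,5}}
  π1 = {{0,5},{1},{2},{3},{4}}
5 equivalence class(es) (converged in 2)
1∈{1}, 2∈{2}

Answer: NOT BISIMILAR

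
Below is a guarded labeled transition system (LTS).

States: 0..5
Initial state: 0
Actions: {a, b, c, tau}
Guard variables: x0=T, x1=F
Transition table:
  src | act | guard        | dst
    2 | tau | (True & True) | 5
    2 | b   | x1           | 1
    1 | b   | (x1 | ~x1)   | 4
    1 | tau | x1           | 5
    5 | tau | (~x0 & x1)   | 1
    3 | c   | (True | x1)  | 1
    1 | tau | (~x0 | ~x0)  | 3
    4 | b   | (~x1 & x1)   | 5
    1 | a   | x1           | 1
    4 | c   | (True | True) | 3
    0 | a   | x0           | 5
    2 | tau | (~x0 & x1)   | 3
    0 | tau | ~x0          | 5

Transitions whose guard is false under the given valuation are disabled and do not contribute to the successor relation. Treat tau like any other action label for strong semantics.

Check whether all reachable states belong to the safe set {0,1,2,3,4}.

Answer: INVARIANT VIOLATED at state 5

Analysis:
Allowed set {0,1,2,3,4}
Reachable = {0,5}
  0: safe
  5: ✗ unsafe
reach 5 via a — violates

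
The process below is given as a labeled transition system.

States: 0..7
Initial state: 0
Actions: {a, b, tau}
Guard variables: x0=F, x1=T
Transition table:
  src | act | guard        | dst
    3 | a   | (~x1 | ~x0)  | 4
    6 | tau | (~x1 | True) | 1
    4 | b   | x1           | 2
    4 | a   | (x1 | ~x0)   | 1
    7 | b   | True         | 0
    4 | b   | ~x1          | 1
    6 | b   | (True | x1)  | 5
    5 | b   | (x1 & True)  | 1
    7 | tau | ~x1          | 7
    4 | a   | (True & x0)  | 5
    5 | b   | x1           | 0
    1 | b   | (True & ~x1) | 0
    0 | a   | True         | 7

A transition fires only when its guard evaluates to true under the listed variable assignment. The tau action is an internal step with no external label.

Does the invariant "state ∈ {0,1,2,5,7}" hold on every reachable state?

Answer: INVARIANT HOLDS

Working:
Safe = {0,1,2,5,7}
Reachable = {0,7}
  0: ✓
  7: ✓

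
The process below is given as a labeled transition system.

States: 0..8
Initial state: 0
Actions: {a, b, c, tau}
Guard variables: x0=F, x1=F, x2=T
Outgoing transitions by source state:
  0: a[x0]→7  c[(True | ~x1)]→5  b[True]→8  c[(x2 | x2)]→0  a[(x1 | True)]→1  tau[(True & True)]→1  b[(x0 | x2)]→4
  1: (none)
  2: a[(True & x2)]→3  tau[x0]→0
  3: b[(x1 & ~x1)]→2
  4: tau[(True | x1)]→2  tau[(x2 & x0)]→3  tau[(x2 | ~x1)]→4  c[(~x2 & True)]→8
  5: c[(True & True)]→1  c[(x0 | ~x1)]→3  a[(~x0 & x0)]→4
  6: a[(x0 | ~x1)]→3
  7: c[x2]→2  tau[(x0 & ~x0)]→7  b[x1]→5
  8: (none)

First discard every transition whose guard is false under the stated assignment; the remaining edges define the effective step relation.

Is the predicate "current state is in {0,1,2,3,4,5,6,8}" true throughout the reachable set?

Inv-set: {0,1,2,3,4,5,6,8}
R = {0,1,2,3,4,5,8}
  0: ✓
  1: ✓
  2: ✓
  3: ✓
  4: ✓
  5: ✓
  8: ✓

Answer: INVARIANT HOLDS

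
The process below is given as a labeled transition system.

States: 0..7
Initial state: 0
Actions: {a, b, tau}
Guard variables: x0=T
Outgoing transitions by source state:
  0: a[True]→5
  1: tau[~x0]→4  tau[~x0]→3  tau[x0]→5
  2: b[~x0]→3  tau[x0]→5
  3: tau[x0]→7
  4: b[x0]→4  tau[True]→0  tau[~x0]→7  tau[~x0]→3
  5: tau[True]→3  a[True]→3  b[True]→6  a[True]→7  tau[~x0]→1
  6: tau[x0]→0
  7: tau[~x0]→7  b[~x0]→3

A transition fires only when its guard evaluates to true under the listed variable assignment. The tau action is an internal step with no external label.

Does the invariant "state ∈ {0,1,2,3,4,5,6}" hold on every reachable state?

Answer: INVARIANT VIOLATED at state 7

Working:
Safe = {0,1,2,3,4,5,6}
Reach set: {0,3,5,6,7}
  0: ok
  3: ok
  5: ok
  6: ok
  7: outside
reach 7 via a·a — violates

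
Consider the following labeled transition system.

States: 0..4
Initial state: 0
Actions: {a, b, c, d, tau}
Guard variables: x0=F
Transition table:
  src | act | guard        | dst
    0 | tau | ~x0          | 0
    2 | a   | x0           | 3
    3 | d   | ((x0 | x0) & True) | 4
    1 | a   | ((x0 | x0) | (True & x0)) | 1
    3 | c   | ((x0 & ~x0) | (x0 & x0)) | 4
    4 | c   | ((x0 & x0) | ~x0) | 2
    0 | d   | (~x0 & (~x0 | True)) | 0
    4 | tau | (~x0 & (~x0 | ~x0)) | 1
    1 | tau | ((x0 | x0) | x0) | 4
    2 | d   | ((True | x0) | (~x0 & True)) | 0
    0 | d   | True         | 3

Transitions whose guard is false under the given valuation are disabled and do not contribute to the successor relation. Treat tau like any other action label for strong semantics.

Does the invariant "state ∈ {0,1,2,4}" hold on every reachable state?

Allowed set {0,1,2,4}
R = {0,3}
  0: ✓
  3: ✗ unsafe
witness against invariant: d → 3

Answer: INVARIANT VIOLATED at state 3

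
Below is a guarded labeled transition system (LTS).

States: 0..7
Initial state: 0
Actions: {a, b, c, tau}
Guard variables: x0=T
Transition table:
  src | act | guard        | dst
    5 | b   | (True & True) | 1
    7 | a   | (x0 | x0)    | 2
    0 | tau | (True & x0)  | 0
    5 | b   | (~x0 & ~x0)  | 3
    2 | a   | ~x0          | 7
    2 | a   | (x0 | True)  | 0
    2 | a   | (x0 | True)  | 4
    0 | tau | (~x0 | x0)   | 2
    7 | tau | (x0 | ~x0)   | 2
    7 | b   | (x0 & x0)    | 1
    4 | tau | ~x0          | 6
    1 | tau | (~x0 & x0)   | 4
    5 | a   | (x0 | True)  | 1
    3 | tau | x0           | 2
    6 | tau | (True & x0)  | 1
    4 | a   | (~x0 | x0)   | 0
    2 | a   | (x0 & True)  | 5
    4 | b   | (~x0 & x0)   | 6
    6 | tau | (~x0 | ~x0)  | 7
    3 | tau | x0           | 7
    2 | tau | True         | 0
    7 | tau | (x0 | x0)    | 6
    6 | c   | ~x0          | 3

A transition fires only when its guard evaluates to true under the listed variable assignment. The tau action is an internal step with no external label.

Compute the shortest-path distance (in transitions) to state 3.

Layered search for 3:
  L0 = {0}
  L1 = {2}
  L2 = {4,5}
  L3 = {1}
3 never appears.

Answer: UNREACHABLE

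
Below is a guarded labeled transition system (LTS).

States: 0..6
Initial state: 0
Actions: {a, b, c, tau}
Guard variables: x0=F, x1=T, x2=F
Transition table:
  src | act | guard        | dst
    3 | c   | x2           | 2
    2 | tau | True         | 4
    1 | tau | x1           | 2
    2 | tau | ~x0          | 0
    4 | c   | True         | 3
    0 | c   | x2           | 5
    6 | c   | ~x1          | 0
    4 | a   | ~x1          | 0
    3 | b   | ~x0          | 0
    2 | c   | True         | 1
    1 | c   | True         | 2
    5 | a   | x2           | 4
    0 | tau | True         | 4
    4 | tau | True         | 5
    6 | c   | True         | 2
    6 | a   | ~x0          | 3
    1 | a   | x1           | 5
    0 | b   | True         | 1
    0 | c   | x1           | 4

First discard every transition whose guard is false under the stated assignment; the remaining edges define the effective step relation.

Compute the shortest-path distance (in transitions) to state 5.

Answer: 2

Analysis:
Layered search for 5:
  Layer 0: {0}
  Layer 1: {1,4}
  Layer 2: {2,3,5}
5 enters at depth 2; path b·a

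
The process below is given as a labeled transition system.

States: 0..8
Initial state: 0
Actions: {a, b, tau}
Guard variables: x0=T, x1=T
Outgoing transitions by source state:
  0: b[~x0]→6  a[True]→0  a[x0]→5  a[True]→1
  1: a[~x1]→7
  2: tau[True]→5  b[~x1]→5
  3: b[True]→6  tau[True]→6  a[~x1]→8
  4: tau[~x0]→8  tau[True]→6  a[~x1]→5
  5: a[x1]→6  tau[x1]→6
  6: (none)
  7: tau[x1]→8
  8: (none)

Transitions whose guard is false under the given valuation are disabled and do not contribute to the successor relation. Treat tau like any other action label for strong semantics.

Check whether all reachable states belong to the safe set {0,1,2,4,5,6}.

Inv-set: {0,1,2,4,5,6}
Reachable = {0,1,5,6}
  0: ok
  1: ok
  5: ok
  6: ok

Answer: INVARIANT HOLDS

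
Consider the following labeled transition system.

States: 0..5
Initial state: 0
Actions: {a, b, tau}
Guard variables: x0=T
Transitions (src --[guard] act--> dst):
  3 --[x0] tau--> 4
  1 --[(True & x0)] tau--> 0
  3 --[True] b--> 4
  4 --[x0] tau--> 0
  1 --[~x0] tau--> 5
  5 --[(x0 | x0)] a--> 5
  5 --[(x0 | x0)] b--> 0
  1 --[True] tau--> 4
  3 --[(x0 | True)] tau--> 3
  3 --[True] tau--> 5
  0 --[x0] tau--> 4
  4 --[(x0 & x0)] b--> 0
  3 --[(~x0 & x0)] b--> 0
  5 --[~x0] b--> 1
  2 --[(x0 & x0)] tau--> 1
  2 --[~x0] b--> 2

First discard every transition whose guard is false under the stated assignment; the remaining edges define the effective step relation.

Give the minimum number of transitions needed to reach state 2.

Answer: UNREACHABLE

Analysis:
Layered search for 2:
  L0 = {0}
  L1 = {4}
2 never appears.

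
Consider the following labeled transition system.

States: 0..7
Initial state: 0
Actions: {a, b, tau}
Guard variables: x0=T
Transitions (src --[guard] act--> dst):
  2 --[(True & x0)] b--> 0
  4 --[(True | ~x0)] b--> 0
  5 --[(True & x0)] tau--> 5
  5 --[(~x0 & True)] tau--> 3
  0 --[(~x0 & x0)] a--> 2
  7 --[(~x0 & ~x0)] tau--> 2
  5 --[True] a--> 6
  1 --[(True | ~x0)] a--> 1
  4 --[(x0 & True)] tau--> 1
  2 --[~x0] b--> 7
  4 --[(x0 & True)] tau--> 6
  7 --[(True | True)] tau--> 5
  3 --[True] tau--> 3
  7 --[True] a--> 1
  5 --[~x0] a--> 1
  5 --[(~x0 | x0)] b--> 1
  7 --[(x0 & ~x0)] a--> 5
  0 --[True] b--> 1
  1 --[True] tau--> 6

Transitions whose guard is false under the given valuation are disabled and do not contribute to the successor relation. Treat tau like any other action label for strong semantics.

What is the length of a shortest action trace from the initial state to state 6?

Breadth-first toward 6:
  Layer 0: {0}
  Layer 1: {1}
  Layer 2: {6}
depth(6)=2, e.g. b·tau

Answer: 2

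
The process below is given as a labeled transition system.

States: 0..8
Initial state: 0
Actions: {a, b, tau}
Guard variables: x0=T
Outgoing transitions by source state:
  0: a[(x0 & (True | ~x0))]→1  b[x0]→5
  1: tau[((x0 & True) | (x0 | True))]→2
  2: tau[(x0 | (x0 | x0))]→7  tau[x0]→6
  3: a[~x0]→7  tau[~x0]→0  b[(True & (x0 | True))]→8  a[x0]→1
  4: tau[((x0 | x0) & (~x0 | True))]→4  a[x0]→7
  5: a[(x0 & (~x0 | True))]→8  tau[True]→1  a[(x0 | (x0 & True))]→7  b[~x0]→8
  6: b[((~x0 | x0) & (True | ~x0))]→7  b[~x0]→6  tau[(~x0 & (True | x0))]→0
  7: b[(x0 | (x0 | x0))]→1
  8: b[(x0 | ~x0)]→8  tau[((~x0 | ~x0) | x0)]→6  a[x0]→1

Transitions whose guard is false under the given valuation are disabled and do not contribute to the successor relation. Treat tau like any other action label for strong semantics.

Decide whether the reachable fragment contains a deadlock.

Answer: DEADLOCK-FREE

Trace:
R = {0,1,2,5,6,7,8}
  0: a→1  b→5  [2 out]
  1: tau→2  [1 out]
  2: tau→6  tau→7  [2 out]
  5: a→7  a→8  tau→1  [3 out]
  6: b→7  [1 out]
  7: b→1  [1 out]
  8: a→1  b→8  tau→6  [3 out]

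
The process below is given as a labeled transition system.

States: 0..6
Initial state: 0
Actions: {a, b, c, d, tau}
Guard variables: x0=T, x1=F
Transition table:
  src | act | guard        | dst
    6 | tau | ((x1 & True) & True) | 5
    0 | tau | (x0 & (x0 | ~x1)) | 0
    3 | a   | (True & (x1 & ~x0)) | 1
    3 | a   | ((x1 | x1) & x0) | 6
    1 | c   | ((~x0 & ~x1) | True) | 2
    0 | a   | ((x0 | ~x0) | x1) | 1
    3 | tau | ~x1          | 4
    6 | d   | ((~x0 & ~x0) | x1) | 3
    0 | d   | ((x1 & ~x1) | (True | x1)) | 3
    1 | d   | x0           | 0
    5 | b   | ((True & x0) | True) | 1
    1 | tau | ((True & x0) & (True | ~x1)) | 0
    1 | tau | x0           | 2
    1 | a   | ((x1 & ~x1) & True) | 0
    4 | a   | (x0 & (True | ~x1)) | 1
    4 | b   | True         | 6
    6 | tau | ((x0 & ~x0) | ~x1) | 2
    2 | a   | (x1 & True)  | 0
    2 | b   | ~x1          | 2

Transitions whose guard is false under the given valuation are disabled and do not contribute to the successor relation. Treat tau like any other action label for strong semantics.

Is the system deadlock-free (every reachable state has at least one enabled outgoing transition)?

R = {0,1,2,3,4,6}
  0: a→1  d→3  tau→0  [3 out]
  1: c→2  d→0  tau→0  tau→2  [4 out]
  2: b→2  [1 out]
  3: tau→4  [1 out]
  4: a→1  b→6  [2 out]
  6: tau→2  [1 out]

Answer: DEADLOCK-FREE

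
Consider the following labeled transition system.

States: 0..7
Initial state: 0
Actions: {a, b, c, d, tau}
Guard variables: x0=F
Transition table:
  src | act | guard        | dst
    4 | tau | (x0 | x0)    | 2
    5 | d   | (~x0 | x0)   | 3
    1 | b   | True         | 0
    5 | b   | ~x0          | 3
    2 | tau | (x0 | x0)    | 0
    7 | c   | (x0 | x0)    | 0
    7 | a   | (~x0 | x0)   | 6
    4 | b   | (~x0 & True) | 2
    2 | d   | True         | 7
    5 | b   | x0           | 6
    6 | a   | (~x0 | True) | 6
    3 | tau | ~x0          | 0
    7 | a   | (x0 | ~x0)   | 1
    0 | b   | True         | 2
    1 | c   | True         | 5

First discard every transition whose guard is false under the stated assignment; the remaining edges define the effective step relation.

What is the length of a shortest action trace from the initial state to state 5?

Layered search for 5:
  depth 0: {0}
  depth 1: {2}
  depth 2: {7}
  depth 3: {1,6}
  depth 4: {5}
depth(5)=4, e.g. b·d·a·c

Answer: 4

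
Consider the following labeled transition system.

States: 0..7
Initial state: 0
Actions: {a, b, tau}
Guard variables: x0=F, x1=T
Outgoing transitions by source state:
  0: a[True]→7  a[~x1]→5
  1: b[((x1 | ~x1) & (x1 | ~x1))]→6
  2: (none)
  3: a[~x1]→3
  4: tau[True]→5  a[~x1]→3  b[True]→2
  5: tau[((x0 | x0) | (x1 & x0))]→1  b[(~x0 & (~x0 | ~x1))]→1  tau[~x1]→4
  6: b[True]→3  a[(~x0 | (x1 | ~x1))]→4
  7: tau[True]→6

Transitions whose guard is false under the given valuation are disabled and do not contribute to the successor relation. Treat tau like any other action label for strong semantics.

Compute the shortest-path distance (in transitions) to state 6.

Layered search for 6:
  Layer 0: {0}
  Layer 1: {7}
  Layer 2: {6}
6 enters at depth 2; path a·tau

Answer: 2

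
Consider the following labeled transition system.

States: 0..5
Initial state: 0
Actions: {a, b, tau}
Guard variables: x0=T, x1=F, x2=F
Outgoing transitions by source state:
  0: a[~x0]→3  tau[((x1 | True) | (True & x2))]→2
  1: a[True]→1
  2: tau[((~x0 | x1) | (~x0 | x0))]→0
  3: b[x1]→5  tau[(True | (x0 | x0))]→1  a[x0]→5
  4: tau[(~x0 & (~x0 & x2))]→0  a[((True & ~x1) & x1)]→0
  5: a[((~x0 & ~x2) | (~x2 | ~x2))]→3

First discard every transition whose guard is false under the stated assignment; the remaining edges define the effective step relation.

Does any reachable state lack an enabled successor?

R = {0,2}
  0: tau→2  [1 exit(s)]
  2: tau→0  [1 exit(s)]

Answer: DEADLOCK-FREE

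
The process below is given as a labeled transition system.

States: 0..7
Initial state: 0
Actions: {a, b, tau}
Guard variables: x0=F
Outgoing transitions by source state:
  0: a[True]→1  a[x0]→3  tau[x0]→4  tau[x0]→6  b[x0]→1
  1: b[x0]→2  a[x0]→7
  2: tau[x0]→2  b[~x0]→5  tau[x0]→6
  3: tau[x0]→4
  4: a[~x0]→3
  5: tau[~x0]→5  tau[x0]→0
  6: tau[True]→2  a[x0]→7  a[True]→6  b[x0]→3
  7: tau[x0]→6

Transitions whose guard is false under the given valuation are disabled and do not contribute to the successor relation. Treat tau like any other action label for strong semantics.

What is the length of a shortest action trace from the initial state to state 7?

Layered search for 7:
  depth 0: {0}
  depth 1: {1}
7 never appears.

Answer: UNREACHABLE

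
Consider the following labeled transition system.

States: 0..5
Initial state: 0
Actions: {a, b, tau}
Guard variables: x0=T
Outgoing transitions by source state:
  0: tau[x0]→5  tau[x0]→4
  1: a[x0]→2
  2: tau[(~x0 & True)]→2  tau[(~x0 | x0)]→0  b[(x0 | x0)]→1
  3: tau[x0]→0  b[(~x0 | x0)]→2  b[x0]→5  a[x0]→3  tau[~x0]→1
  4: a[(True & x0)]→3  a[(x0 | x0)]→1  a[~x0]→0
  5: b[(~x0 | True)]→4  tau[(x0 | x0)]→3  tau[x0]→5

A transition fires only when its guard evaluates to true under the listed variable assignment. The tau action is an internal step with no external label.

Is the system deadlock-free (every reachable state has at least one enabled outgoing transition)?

Answer: DEADLOCK-FREE

Analysis:
Reach set: {0,1,2,3,4,5}
  0: tau→4  tau→5  [deg 2]
  1: a→2  [deg 1]
  2: b→1  tau→0  [deg 2]
  3: a→3  b→2  b→5  tau→0  [deg 4]
  4: a→1  a→3  [deg 2]
  5: b→4  tau→3  tau→5  [deg 3]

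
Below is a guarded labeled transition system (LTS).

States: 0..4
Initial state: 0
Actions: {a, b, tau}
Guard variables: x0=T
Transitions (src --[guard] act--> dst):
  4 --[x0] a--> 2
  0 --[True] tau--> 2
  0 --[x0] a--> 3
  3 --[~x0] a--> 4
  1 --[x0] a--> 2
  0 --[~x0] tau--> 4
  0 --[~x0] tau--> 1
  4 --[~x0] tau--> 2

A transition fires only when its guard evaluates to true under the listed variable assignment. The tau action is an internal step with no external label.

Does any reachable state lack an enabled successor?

Answer: DEADLOCK at state 2

Trace:
Reachable = {0,2,3}
  0: a→3  tau→2  [2 out]
  2: ∅  [deadlock]
  3: ∅  [deadlock]
trace reaching 2: tau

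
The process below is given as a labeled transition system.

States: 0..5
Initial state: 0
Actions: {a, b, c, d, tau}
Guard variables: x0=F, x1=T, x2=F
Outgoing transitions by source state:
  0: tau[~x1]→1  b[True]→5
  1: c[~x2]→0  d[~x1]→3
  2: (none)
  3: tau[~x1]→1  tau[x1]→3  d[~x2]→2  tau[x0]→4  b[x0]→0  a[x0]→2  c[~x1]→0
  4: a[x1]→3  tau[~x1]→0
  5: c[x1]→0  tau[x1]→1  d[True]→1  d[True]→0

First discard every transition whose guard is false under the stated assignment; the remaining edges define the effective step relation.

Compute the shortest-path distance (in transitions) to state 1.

Layered search for 1:
  depth 0: {0}
  depth 1: {5}
  depth 2: {1}
depth(1)=2, e.g. b·d

Answer: 2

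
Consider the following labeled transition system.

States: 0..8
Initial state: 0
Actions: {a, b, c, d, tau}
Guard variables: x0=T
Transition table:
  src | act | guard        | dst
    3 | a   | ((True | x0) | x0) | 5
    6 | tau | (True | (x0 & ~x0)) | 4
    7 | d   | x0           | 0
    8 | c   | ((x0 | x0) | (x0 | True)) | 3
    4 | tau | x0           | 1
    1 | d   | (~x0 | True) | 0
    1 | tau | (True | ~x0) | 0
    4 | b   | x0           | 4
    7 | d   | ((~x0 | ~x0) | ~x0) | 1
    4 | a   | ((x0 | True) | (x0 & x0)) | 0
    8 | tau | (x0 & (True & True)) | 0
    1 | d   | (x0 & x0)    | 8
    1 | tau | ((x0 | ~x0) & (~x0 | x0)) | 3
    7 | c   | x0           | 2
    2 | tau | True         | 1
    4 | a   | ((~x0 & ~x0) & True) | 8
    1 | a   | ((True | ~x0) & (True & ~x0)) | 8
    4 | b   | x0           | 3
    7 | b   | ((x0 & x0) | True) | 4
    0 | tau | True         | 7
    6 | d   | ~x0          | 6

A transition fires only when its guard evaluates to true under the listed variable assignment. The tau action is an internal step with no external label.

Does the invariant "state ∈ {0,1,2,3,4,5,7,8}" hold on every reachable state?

Inv-set: {0,1,2,3,4,5,7,8}
Reach set: {0,1,2,3,4,5,7,8}
  0: ✓
  1: ✓
  2: ✓
  3: ✓
  4: ✓
  5: ✓
  7: ✓
  8: ✓

Answer: INVARIANT HOLDS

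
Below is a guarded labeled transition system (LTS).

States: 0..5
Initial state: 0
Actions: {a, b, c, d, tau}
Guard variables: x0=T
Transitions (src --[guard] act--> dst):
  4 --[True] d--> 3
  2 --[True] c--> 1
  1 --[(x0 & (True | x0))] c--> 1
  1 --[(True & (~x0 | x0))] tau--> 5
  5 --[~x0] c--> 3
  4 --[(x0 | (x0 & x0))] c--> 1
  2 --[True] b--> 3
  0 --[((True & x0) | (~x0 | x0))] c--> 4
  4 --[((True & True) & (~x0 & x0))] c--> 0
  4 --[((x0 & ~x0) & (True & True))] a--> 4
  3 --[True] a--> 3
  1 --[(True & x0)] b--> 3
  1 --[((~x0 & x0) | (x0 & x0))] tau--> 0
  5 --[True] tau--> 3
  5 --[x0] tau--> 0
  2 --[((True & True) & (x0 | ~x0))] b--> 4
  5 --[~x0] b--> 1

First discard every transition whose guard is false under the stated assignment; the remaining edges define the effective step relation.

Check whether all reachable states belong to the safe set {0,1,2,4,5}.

Answer: INVARIANT VIOLATED at state 3

Analysis:
Safe = {0,1,2,4,5}
Reachable = {0,1,3,4,5}
  0: ok
  1: ok
  3: VIOLATES
  4: ok
  5: ok
witness against invariant: c·d → 3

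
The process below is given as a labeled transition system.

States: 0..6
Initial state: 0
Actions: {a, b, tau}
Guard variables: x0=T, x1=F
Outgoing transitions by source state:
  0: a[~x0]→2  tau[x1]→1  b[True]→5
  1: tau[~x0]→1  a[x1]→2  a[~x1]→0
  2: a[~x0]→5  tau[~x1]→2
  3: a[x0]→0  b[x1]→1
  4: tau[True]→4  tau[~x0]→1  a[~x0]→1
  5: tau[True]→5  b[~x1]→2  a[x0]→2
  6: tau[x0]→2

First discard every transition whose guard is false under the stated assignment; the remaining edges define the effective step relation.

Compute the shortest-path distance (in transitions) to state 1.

Layered search for 1:
  Layer 0: {0}
  Layer 1: {5}
  Layer 2: {2}
1 never appears.

Answer: UNREACHABLE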